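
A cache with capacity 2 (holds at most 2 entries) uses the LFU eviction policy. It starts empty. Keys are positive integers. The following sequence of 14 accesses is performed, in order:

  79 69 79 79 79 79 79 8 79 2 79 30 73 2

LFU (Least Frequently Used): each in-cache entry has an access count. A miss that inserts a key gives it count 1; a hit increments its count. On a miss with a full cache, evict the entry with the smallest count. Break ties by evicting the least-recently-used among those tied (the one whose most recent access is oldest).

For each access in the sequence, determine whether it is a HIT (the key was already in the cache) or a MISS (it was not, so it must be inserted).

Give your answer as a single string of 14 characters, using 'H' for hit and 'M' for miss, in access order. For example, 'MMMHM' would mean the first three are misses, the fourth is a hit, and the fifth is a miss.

Answer: MMHHHHHMHMHMMM

Derivation:
LFU simulation (capacity=2):
  1. access 79: MISS. Cache: [79(c=1)]
  2. access 69: MISS. Cache: [79(c=1) 69(c=1)]
  3. access 79: HIT, count now 2. Cache: [69(c=1) 79(c=2)]
  4. access 79: HIT, count now 3. Cache: [69(c=1) 79(c=3)]
  5. access 79: HIT, count now 4. Cache: [69(c=1) 79(c=4)]
  6. access 79: HIT, count now 5. Cache: [69(c=1) 79(c=5)]
  7. access 79: HIT, count now 6. Cache: [69(c=1) 79(c=6)]
  8. access 8: MISS, evict 69(c=1). Cache: [8(c=1) 79(c=6)]
  9. access 79: HIT, count now 7. Cache: [8(c=1) 79(c=7)]
  10. access 2: MISS, evict 8(c=1). Cache: [2(c=1) 79(c=7)]
  11. access 79: HIT, count now 8. Cache: [2(c=1) 79(c=8)]
  12. access 30: MISS, evict 2(c=1). Cache: [30(c=1) 79(c=8)]
  13. access 73: MISS, evict 30(c=1). Cache: [73(c=1) 79(c=8)]
  14. access 2: MISS, evict 73(c=1). Cache: [2(c=1) 79(c=8)]
Total: 7 hits, 7 misses, 5 evictions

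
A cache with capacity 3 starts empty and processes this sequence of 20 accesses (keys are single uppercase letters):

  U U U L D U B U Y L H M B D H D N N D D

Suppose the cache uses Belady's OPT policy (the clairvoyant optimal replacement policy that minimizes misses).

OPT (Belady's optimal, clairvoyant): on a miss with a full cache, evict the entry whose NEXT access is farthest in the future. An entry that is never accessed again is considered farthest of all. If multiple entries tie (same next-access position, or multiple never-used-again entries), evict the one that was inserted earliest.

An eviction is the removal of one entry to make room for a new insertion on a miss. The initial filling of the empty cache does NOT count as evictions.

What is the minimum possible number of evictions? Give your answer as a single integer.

Answer: 6

Derivation:
OPT (Belady) simulation (capacity=3):
  1. access U: MISS. Cache: [U]
  2. access U: HIT. Next use of U: step 3. Cache: [U]
  3. access U: HIT. Next use of U: step 6. Cache: [U]
  4. access L: MISS. Cache: [U L]
  5. access D: MISS. Cache: [U L D]
  6. access U: HIT. Next use of U: step 8. Cache: [U L D]
  7. access B: MISS, evict D (next use: step 14). Cache: [U L B]
  8. access U: HIT. Next use of U: never. Cache: [U L B]
  9. access Y: MISS, evict U (next use: never). Cache: [L B Y]
  10. access L: HIT. Next use of L: never. Cache: [L B Y]
  11. access H: MISS, evict L (next use: never). Cache: [B Y H]
  12. access M: MISS, evict Y (next use: never). Cache: [B H M]
  13. access B: HIT. Next use of B: never. Cache: [B H M]
  14. access D: MISS, evict B (next use: never). Cache: [H M D]
  15. access H: HIT. Next use of H: never. Cache: [H M D]
  16. access D: HIT. Next use of D: step 19. Cache: [H M D]
  17. access N: MISS, evict H (next use: never). Cache: [M D N]
  18. access N: HIT. Next use of N: never. Cache: [M D N]
  19. access D: HIT. Next use of D: step 20. Cache: [M D N]
  20. access D: HIT. Next use of D: never. Cache: [M D N]
Total: 11 hits, 9 misses, 6 evictions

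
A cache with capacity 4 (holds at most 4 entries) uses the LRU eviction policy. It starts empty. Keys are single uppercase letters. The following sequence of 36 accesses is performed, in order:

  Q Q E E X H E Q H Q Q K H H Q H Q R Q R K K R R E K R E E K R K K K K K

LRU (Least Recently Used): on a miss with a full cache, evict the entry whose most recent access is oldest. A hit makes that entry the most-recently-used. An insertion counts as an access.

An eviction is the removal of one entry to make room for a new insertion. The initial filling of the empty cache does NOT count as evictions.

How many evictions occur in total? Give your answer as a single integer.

LRU simulation (capacity=4):
  1. access Q: MISS. Cache (LRU->MRU): [Q]
  2. access Q: HIT. Cache (LRU->MRU): [Q]
  3. access E: MISS. Cache (LRU->MRU): [Q E]
  4. access E: HIT. Cache (LRU->MRU): [Q E]
  5. access X: MISS. Cache (LRU->MRU): [Q E X]
  6. access H: MISS. Cache (LRU->MRU): [Q E X H]
  7. access E: HIT. Cache (LRU->MRU): [Q X H E]
  8. access Q: HIT. Cache (LRU->MRU): [X H E Q]
  9. access H: HIT. Cache (LRU->MRU): [X E Q H]
  10. access Q: HIT. Cache (LRU->MRU): [X E H Q]
  11. access Q: HIT. Cache (LRU->MRU): [X E H Q]
  12. access K: MISS, evict X. Cache (LRU->MRU): [E H Q K]
  13. access H: HIT. Cache (LRU->MRU): [E Q K H]
  14. access H: HIT. Cache (LRU->MRU): [E Q K H]
  15. access Q: HIT. Cache (LRU->MRU): [E K H Q]
  16. access H: HIT. Cache (LRU->MRU): [E K Q H]
  17. access Q: HIT. Cache (LRU->MRU): [E K H Q]
  18. access R: MISS, evict E. Cache (LRU->MRU): [K H Q R]
  19. access Q: HIT. Cache (LRU->MRU): [K H R Q]
  20. access R: HIT. Cache (LRU->MRU): [K H Q R]
  21. access K: HIT. Cache (LRU->MRU): [H Q R K]
  22. access K: HIT. Cache (LRU->MRU): [H Q R K]
  23. access R: HIT. Cache (LRU->MRU): [H Q K R]
  24. access R: HIT. Cache (LRU->MRU): [H Q K R]
  25. access E: MISS, evict H. Cache (LRU->MRU): [Q K R E]
  26. access K: HIT. Cache (LRU->MRU): [Q R E K]
  27. access R: HIT. Cache (LRU->MRU): [Q E K R]
  28. access E: HIT. Cache (LRU->MRU): [Q K R E]
  29. access E: HIT. Cache (LRU->MRU): [Q K R E]
  30. access K: HIT. Cache (LRU->MRU): [Q R E K]
  31. access R: HIT. Cache (LRU->MRU): [Q E K R]
  32. access K: HIT. Cache (LRU->MRU): [Q E R K]
  33. access K: HIT. Cache (LRU->MRU): [Q E R K]
  34. access K: HIT. Cache (LRU->MRU): [Q E R K]
  35. access K: HIT. Cache (LRU->MRU): [Q E R K]
  36. access K: HIT. Cache (LRU->MRU): [Q E R K]
Total: 29 hits, 7 misses, 3 evictions

Answer: 3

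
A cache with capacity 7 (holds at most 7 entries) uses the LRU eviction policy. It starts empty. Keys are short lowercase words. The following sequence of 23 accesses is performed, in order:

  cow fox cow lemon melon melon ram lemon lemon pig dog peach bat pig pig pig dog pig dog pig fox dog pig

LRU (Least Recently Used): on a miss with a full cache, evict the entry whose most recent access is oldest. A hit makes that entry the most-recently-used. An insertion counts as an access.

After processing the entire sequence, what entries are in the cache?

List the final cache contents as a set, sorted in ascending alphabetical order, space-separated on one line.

Answer: bat dog fox lemon peach pig ram

Derivation:
LRU simulation (capacity=7):
  1. access cow: MISS. Cache (LRU->MRU): [cow]
  2. access fox: MISS. Cache (LRU->MRU): [cow fox]
  3. access cow: HIT. Cache (LRU->MRU): [fox cow]
  4. access lemon: MISS. Cache (LRU->MRU): [fox cow lemon]
  5. access melon: MISS. Cache (LRU->MRU): [fox cow lemon melon]
  6. access melon: HIT. Cache (LRU->MRU): [fox cow lemon melon]
  7. access ram: MISS. Cache (LRU->MRU): [fox cow lemon melon ram]
  8. access lemon: HIT. Cache (LRU->MRU): [fox cow melon ram lemon]
  9. access lemon: HIT. Cache (LRU->MRU): [fox cow melon ram lemon]
  10. access pig: MISS. Cache (LRU->MRU): [fox cow melon ram lemon pig]
  11. access dog: MISS. Cache (LRU->MRU): [fox cow melon ram lemon pig dog]
  12. access peach: MISS, evict fox. Cache (LRU->MRU): [cow melon ram lemon pig dog peach]
  13. access bat: MISS, evict cow. Cache (LRU->MRU): [melon ram lemon pig dog peach bat]
  14. access pig: HIT. Cache (LRU->MRU): [melon ram lemon dog peach bat pig]
  15. access pig: HIT. Cache (LRU->MRU): [melon ram lemon dog peach bat pig]
  16. access pig: HIT. Cache (LRU->MRU): [melon ram lemon dog peach bat pig]
  17. access dog: HIT. Cache (LRU->MRU): [melon ram lemon peach bat pig dog]
  18. access pig: HIT. Cache (LRU->MRU): [melon ram lemon peach bat dog pig]
  19. access dog: HIT. Cache (LRU->MRU): [melon ram lemon peach bat pig dog]
  20. access pig: HIT. Cache (LRU->MRU): [melon ram lemon peach bat dog pig]
  21. access fox: MISS, evict melon. Cache (LRU->MRU): [ram lemon peach bat dog pig fox]
  22. access dog: HIT. Cache (LRU->MRU): [ram lemon peach bat pig fox dog]
  23. access pig: HIT. Cache (LRU->MRU): [ram lemon peach bat fox dog pig]
Total: 13 hits, 10 misses, 3 evictions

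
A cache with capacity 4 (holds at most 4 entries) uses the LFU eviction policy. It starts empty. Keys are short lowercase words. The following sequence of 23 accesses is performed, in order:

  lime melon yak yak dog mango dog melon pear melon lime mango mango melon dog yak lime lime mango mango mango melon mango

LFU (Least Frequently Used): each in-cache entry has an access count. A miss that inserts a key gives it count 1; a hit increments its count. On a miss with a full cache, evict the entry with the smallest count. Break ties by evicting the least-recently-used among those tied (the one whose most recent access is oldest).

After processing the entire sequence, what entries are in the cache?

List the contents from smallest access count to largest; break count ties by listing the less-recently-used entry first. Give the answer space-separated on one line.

LFU simulation (capacity=4):
  1. access lime: MISS. Cache: [lime(c=1)]
  2. access melon: MISS. Cache: [lime(c=1) melon(c=1)]
  3. access yak: MISS. Cache: [lime(c=1) melon(c=1) yak(c=1)]
  4. access yak: HIT, count now 2. Cache: [lime(c=1) melon(c=1) yak(c=2)]
  5. access dog: MISS. Cache: [lime(c=1) melon(c=1) dog(c=1) yak(c=2)]
  6. access mango: MISS, evict lime(c=1). Cache: [melon(c=1) dog(c=1) mango(c=1) yak(c=2)]
  7. access dog: HIT, count now 2. Cache: [melon(c=1) mango(c=1) yak(c=2) dog(c=2)]
  8. access melon: HIT, count now 2. Cache: [mango(c=1) yak(c=2) dog(c=2) melon(c=2)]
  9. access pear: MISS, evict mango(c=1). Cache: [pear(c=1) yak(c=2) dog(c=2) melon(c=2)]
  10. access melon: HIT, count now 3. Cache: [pear(c=1) yak(c=2) dog(c=2) melon(c=3)]
  11. access lime: MISS, evict pear(c=1). Cache: [lime(c=1) yak(c=2) dog(c=2) melon(c=3)]
  12. access mango: MISS, evict lime(c=1). Cache: [mango(c=1) yak(c=2) dog(c=2) melon(c=3)]
  13. access mango: HIT, count now 2. Cache: [yak(c=2) dog(c=2) mango(c=2) melon(c=3)]
  14. access melon: HIT, count now 4. Cache: [yak(c=2) dog(c=2) mango(c=2) melon(c=4)]
  15. access dog: HIT, count now 3. Cache: [yak(c=2) mango(c=2) dog(c=3) melon(c=4)]
  16. access yak: HIT, count now 3. Cache: [mango(c=2) dog(c=3) yak(c=3) melon(c=4)]
  17. access lime: MISS, evict mango(c=2). Cache: [lime(c=1) dog(c=3) yak(c=3) melon(c=4)]
  18. access lime: HIT, count now 2. Cache: [lime(c=2) dog(c=3) yak(c=3) melon(c=4)]
  19. access mango: MISS, evict lime(c=2). Cache: [mango(c=1) dog(c=3) yak(c=3) melon(c=4)]
  20. access mango: HIT, count now 2. Cache: [mango(c=2) dog(c=3) yak(c=3) melon(c=4)]
  21. access mango: HIT, count now 3. Cache: [dog(c=3) yak(c=3) mango(c=3) melon(c=4)]
  22. access melon: HIT, count now 5. Cache: [dog(c=3) yak(c=3) mango(c=3) melon(c=5)]
  23. access mango: HIT, count now 4. Cache: [dog(c=3) yak(c=3) mango(c=4) melon(c=5)]
Total: 13 hits, 10 misses, 6 evictions

Answer: dog yak mango melon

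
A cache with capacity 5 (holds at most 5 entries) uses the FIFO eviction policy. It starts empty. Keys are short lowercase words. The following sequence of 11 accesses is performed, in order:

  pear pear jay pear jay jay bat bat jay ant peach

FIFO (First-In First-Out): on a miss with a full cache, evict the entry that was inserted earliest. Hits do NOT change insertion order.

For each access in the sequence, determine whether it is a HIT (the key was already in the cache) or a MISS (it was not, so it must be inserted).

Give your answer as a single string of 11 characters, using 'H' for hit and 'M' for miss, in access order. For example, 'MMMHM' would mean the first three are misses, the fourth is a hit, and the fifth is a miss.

FIFO simulation (capacity=5):
  1. access pear: MISS. Cache (old->new): [pear]
  2. access pear: HIT. Cache (old->new): [pear]
  3. access jay: MISS. Cache (old->new): [pear jay]
  4. access pear: HIT. Cache (old->new): [pear jay]
  5. access jay: HIT. Cache (old->new): [pear jay]
  6. access jay: HIT. Cache (old->new): [pear jay]
  7. access bat: MISS. Cache (old->new): [pear jay bat]
  8. access bat: HIT. Cache (old->new): [pear jay bat]
  9. access jay: HIT. Cache (old->new): [pear jay bat]
  10. access ant: MISS. Cache (old->new): [pear jay bat ant]
  11. access peach: MISS. Cache (old->new): [pear jay bat ant peach]
Total: 6 hits, 5 misses, 0 evictions

Answer: MHMHHHMHHMM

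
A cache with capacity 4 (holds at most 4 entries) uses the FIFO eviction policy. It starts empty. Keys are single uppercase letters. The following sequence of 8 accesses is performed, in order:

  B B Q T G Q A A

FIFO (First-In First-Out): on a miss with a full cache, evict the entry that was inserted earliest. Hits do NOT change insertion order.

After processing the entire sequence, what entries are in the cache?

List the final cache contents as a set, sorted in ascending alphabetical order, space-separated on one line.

FIFO simulation (capacity=4):
  1. access B: MISS. Cache (old->new): [B]
  2. access B: HIT. Cache (old->new): [B]
  3. access Q: MISS. Cache (old->new): [B Q]
  4. access T: MISS. Cache (old->new): [B Q T]
  5. access G: MISS. Cache (old->new): [B Q T G]
  6. access Q: HIT. Cache (old->new): [B Q T G]
  7. access A: MISS, evict B. Cache (old->new): [Q T G A]
  8. access A: HIT. Cache (old->new): [Q T G A]
Total: 3 hits, 5 misses, 1 evictions

Answer: A G Q T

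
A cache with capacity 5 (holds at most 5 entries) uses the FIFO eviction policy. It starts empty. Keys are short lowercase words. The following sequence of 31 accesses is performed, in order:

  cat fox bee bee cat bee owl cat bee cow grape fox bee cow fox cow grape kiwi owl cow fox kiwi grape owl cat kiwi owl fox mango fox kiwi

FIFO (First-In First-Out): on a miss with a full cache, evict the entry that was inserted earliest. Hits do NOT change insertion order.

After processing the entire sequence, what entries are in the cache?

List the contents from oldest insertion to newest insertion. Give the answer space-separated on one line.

FIFO simulation (capacity=5):
  1. access cat: MISS. Cache (old->new): [cat]
  2. access fox: MISS. Cache (old->new): [cat fox]
  3. access bee: MISS. Cache (old->new): [cat fox bee]
  4. access bee: HIT. Cache (old->new): [cat fox bee]
  5. access cat: HIT. Cache (old->new): [cat fox bee]
  6. access bee: HIT. Cache (old->new): [cat fox bee]
  7. access owl: MISS. Cache (old->new): [cat fox bee owl]
  8. access cat: HIT. Cache (old->new): [cat fox bee owl]
  9. access bee: HIT. Cache (old->new): [cat fox bee owl]
  10. access cow: MISS. Cache (old->new): [cat fox bee owl cow]
  11. access grape: MISS, evict cat. Cache (old->new): [fox bee owl cow grape]
  12. access fox: HIT. Cache (old->new): [fox bee owl cow grape]
  13. access bee: HIT. Cache (old->new): [fox bee owl cow grape]
  14. access cow: HIT. Cache (old->new): [fox bee owl cow grape]
  15. access fox: HIT. Cache (old->new): [fox bee owl cow grape]
  16. access cow: HIT. Cache (old->new): [fox bee owl cow grape]
  17. access grape: HIT. Cache (old->new): [fox bee owl cow grape]
  18. access kiwi: MISS, evict fox. Cache (old->new): [bee owl cow grape kiwi]
  19. access owl: HIT. Cache (old->new): [bee owl cow grape kiwi]
  20. access cow: HIT. Cache (old->new): [bee owl cow grape kiwi]
  21. access fox: MISS, evict bee. Cache (old->new): [owl cow grape kiwi fox]
  22. access kiwi: HIT. Cache (old->new): [owl cow grape kiwi fox]
  23. access grape: HIT. Cache (old->new): [owl cow grape kiwi fox]
  24. access owl: HIT. Cache (old->new): [owl cow grape kiwi fox]
  25. access cat: MISS, evict owl. Cache (old->new): [cow grape kiwi fox cat]
  26. access kiwi: HIT. Cache (old->new): [cow grape kiwi fox cat]
  27. access owl: MISS, evict cow. Cache (old->new): [grape kiwi fox cat owl]
  28. access fox: HIT. Cache (old->new): [grape kiwi fox cat owl]
  29. access mango: MISS, evict grape. Cache (old->new): [kiwi fox cat owl mango]
  30. access fox: HIT. Cache (old->new): [kiwi fox cat owl mango]
  31. access kiwi: HIT. Cache (old->new): [kiwi fox cat owl mango]
Total: 20 hits, 11 misses, 6 evictions

Answer: kiwi fox cat owl mango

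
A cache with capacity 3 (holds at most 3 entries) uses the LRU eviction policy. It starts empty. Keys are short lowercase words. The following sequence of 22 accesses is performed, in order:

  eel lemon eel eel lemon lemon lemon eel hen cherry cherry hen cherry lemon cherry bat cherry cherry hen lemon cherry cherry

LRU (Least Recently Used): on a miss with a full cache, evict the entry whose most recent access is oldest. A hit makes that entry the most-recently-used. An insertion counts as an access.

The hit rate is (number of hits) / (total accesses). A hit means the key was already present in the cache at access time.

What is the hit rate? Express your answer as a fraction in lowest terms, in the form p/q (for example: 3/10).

Answer: 7/11

Derivation:
LRU simulation (capacity=3):
  1. access eel: MISS. Cache (LRU->MRU): [eel]
  2. access lemon: MISS. Cache (LRU->MRU): [eel lemon]
  3. access eel: HIT. Cache (LRU->MRU): [lemon eel]
  4. access eel: HIT. Cache (LRU->MRU): [lemon eel]
  5. access lemon: HIT. Cache (LRU->MRU): [eel lemon]
  6. access lemon: HIT. Cache (LRU->MRU): [eel lemon]
  7. access lemon: HIT. Cache (LRU->MRU): [eel lemon]
  8. access eel: HIT. Cache (LRU->MRU): [lemon eel]
  9. access hen: MISS. Cache (LRU->MRU): [lemon eel hen]
  10. access cherry: MISS, evict lemon. Cache (LRU->MRU): [eel hen cherry]
  11. access cherry: HIT. Cache (LRU->MRU): [eel hen cherry]
  12. access hen: HIT. Cache (LRU->MRU): [eel cherry hen]
  13. access cherry: HIT. Cache (LRU->MRU): [eel hen cherry]
  14. access lemon: MISS, evict eel. Cache (LRU->MRU): [hen cherry lemon]
  15. access cherry: HIT. Cache (LRU->MRU): [hen lemon cherry]
  16. access bat: MISS, evict hen. Cache (LRU->MRU): [lemon cherry bat]
  17. access cherry: HIT. Cache (LRU->MRU): [lemon bat cherry]
  18. access cherry: HIT. Cache (LRU->MRU): [lemon bat cherry]
  19. access hen: MISS, evict lemon. Cache (LRU->MRU): [bat cherry hen]
  20. access lemon: MISS, evict bat. Cache (LRU->MRU): [cherry hen lemon]
  21. access cherry: HIT. Cache (LRU->MRU): [hen lemon cherry]
  22. access cherry: HIT. Cache (LRU->MRU): [hen lemon cherry]
Total: 14 hits, 8 misses, 5 evictions

Hit rate = 14/22 = 7/11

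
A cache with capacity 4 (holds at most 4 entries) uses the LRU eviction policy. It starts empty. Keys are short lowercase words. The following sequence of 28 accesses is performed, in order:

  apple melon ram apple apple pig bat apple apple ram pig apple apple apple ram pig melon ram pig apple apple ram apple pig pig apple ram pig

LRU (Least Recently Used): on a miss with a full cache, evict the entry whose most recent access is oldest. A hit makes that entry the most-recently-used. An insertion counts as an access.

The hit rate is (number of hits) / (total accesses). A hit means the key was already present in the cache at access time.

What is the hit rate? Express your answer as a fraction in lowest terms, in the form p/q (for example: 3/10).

LRU simulation (capacity=4):
  1. access apple: MISS. Cache (LRU->MRU): [apple]
  2. access melon: MISS. Cache (LRU->MRU): [apple melon]
  3. access ram: MISS. Cache (LRU->MRU): [apple melon ram]
  4. access apple: HIT. Cache (LRU->MRU): [melon ram apple]
  5. access apple: HIT. Cache (LRU->MRU): [melon ram apple]
  6. access pig: MISS. Cache (LRU->MRU): [melon ram apple pig]
  7. access bat: MISS, evict melon. Cache (LRU->MRU): [ram apple pig bat]
  8. access apple: HIT. Cache (LRU->MRU): [ram pig bat apple]
  9. access apple: HIT. Cache (LRU->MRU): [ram pig bat apple]
  10. access ram: HIT. Cache (LRU->MRU): [pig bat apple ram]
  11. access pig: HIT. Cache (LRU->MRU): [bat apple ram pig]
  12. access apple: HIT. Cache (LRU->MRU): [bat ram pig apple]
  13. access apple: HIT. Cache (LRU->MRU): [bat ram pig apple]
  14. access apple: HIT. Cache (LRU->MRU): [bat ram pig apple]
  15. access ram: HIT. Cache (LRU->MRU): [bat pig apple ram]
  16. access pig: HIT. Cache (LRU->MRU): [bat apple ram pig]
  17. access melon: MISS, evict bat. Cache (LRU->MRU): [apple ram pig melon]
  18. access ram: HIT. Cache (LRU->MRU): [apple pig melon ram]
  19. access pig: HIT. Cache (LRU->MRU): [apple melon ram pig]
  20. access apple: HIT. Cache (LRU->MRU): [melon ram pig apple]
  21. access apple: HIT. Cache (LRU->MRU): [melon ram pig apple]
  22. access ram: HIT. Cache (LRU->MRU): [melon pig apple ram]
  23. access apple: HIT. Cache (LRU->MRU): [melon pig ram apple]
  24. access pig: HIT. Cache (LRU->MRU): [melon ram apple pig]
  25. access pig: HIT. Cache (LRU->MRU): [melon ram apple pig]
  26. access apple: HIT. Cache (LRU->MRU): [melon ram pig apple]
  27. access ram: HIT. Cache (LRU->MRU): [melon pig apple ram]
  28. access pig: HIT. Cache (LRU->MRU): [melon apple ram pig]
Total: 22 hits, 6 misses, 2 evictions

Hit rate = 22/28 = 11/14

Answer: 11/14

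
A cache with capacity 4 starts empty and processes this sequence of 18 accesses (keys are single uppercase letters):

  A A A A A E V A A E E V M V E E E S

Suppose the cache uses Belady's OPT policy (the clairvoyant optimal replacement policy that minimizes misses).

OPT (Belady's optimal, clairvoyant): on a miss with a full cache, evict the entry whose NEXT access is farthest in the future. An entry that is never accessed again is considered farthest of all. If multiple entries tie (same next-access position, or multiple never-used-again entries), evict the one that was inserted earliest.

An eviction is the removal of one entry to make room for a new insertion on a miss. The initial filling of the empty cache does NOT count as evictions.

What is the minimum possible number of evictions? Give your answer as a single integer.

OPT (Belady) simulation (capacity=4):
  1. access A: MISS. Cache: [A]
  2. access A: HIT. Next use of A: step 3. Cache: [A]
  3. access A: HIT. Next use of A: step 4. Cache: [A]
  4. access A: HIT. Next use of A: step 5. Cache: [A]
  5. access A: HIT. Next use of A: step 8. Cache: [A]
  6. access E: MISS. Cache: [A E]
  7. access V: MISS. Cache: [A E V]
  8. access A: HIT. Next use of A: step 9. Cache: [A E V]
  9. access A: HIT. Next use of A: never. Cache: [A E V]
  10. access E: HIT. Next use of E: step 11. Cache: [A E V]
  11. access E: HIT. Next use of E: step 15. Cache: [A E V]
  12. access V: HIT. Next use of V: step 14. Cache: [A E V]
  13. access M: MISS. Cache: [A E V M]
  14. access V: HIT. Next use of V: never. Cache: [A E V M]
  15. access E: HIT. Next use of E: step 16. Cache: [A E V M]
  16. access E: HIT. Next use of E: step 17. Cache: [A E V M]
  17. access E: HIT. Next use of E: never. Cache: [A E V M]
  18. access S: MISS, evict A (next use: never). Cache: [E V M S]
Total: 13 hits, 5 misses, 1 evictions

Answer: 1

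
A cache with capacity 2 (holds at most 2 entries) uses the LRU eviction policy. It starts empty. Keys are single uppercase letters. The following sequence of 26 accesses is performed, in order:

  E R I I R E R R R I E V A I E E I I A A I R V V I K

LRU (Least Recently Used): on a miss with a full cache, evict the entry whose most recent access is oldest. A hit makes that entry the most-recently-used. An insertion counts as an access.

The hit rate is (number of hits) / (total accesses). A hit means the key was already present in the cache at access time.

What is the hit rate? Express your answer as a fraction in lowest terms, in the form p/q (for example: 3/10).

Answer: 11/26

Derivation:
LRU simulation (capacity=2):
  1. access E: MISS. Cache (LRU->MRU): [E]
  2. access R: MISS. Cache (LRU->MRU): [E R]
  3. access I: MISS, evict E. Cache (LRU->MRU): [R I]
  4. access I: HIT. Cache (LRU->MRU): [R I]
  5. access R: HIT. Cache (LRU->MRU): [I R]
  6. access E: MISS, evict I. Cache (LRU->MRU): [R E]
  7. access R: HIT. Cache (LRU->MRU): [E R]
  8. access R: HIT. Cache (LRU->MRU): [E R]
  9. access R: HIT. Cache (LRU->MRU): [E R]
  10. access I: MISS, evict E. Cache (LRU->MRU): [R I]
  11. access E: MISS, evict R. Cache (LRU->MRU): [I E]
  12. access V: MISS, evict I. Cache (LRU->MRU): [E V]
  13. access A: MISS, evict E. Cache (LRU->MRU): [V A]
  14. access I: MISS, evict V. Cache (LRU->MRU): [A I]
  15. access E: MISS, evict A. Cache (LRU->MRU): [I E]
  16. access E: HIT. Cache (LRU->MRU): [I E]
  17. access I: HIT. Cache (LRU->MRU): [E I]
  18. access I: HIT. Cache (LRU->MRU): [E I]
  19. access A: MISS, evict E. Cache (LRU->MRU): [I A]
  20. access A: HIT. Cache (LRU->MRU): [I A]
  21. access I: HIT. Cache (LRU->MRU): [A I]
  22. access R: MISS, evict A. Cache (LRU->MRU): [I R]
  23. access V: MISS, evict I. Cache (LRU->MRU): [R V]
  24. access V: HIT. Cache (LRU->MRU): [R V]
  25. access I: MISS, evict R. Cache (LRU->MRU): [V I]
  26. access K: MISS, evict V. Cache (LRU->MRU): [I K]
Total: 11 hits, 15 misses, 13 evictions

Hit rate = 11/26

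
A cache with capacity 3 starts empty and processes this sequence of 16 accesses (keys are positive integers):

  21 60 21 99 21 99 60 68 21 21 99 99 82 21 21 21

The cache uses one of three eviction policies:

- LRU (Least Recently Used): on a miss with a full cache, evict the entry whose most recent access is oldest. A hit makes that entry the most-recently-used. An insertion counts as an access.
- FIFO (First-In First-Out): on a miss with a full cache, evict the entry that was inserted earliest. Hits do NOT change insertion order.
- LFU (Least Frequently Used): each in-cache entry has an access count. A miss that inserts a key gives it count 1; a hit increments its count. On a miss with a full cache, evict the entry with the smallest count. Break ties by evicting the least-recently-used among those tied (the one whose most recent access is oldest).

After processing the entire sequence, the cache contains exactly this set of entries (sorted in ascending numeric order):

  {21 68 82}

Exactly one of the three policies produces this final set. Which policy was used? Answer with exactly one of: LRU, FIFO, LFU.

Simulating under each policy and comparing final sets:
  LRU: final set = {21 82 99} -> differs
  FIFO: final set = {21 68 82} -> MATCHES target
  LFU: final set = {21 82 99} -> differs
Only FIFO produces the target set.

Answer: FIFO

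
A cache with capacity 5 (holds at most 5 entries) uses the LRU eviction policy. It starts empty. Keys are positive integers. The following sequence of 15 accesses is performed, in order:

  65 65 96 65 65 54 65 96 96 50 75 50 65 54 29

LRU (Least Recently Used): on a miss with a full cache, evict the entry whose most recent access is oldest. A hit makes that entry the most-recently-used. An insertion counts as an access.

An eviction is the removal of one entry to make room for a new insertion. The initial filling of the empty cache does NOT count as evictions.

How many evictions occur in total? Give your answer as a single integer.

LRU simulation (capacity=5):
  1. access 65: MISS. Cache (LRU->MRU): [65]
  2. access 65: HIT. Cache (LRU->MRU): [65]
  3. access 96: MISS. Cache (LRU->MRU): [65 96]
  4. access 65: HIT. Cache (LRU->MRU): [96 65]
  5. access 65: HIT. Cache (LRU->MRU): [96 65]
  6. access 54: MISS. Cache (LRU->MRU): [96 65 54]
  7. access 65: HIT. Cache (LRU->MRU): [96 54 65]
  8. access 96: HIT. Cache (LRU->MRU): [54 65 96]
  9. access 96: HIT. Cache (LRU->MRU): [54 65 96]
  10. access 50: MISS. Cache (LRU->MRU): [54 65 96 50]
  11. access 75: MISS. Cache (LRU->MRU): [54 65 96 50 75]
  12. access 50: HIT. Cache (LRU->MRU): [54 65 96 75 50]
  13. access 65: HIT. Cache (LRU->MRU): [54 96 75 50 65]
  14. access 54: HIT. Cache (LRU->MRU): [96 75 50 65 54]
  15. access 29: MISS, evict 96. Cache (LRU->MRU): [75 50 65 54 29]
Total: 9 hits, 6 misses, 1 evictions

Answer: 1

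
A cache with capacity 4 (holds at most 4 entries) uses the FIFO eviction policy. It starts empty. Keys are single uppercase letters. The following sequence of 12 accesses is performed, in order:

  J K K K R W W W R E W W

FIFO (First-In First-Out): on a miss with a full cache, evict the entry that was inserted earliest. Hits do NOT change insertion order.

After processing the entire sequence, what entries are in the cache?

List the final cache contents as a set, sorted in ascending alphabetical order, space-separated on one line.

FIFO simulation (capacity=4):
  1. access J: MISS. Cache (old->new): [J]
  2. access K: MISS. Cache (old->new): [J K]
  3. access K: HIT. Cache (old->new): [J K]
  4. access K: HIT. Cache (old->new): [J K]
  5. access R: MISS. Cache (old->new): [J K R]
  6. access W: MISS. Cache (old->new): [J K R W]
  7. access W: HIT. Cache (old->new): [J K R W]
  8. access W: HIT. Cache (old->new): [J K R W]
  9. access R: HIT. Cache (old->new): [J K R W]
  10. access E: MISS, evict J. Cache (old->new): [K R W E]
  11. access W: HIT. Cache (old->new): [K R W E]
  12. access W: HIT. Cache (old->new): [K R W E]
Total: 7 hits, 5 misses, 1 evictions

Answer: E K R W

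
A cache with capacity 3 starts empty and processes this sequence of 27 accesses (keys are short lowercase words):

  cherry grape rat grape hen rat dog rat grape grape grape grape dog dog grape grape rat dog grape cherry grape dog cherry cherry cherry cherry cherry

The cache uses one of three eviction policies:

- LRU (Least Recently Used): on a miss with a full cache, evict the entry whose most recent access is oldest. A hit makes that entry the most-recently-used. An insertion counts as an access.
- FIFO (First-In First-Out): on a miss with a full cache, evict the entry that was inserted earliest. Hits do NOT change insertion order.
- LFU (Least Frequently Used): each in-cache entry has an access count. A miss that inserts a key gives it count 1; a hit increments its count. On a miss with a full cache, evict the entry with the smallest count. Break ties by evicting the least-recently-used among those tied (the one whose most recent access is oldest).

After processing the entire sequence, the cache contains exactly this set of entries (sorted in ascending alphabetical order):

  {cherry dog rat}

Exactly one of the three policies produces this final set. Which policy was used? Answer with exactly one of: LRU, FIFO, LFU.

Simulating under each policy and comparing final sets:
  LRU: final set = {cherry dog grape} -> differs
  FIFO: final set = {cherry dog rat} -> MATCHES target
  LFU: final set = {cherry dog grape} -> differs
Only FIFO produces the target set.

Answer: FIFO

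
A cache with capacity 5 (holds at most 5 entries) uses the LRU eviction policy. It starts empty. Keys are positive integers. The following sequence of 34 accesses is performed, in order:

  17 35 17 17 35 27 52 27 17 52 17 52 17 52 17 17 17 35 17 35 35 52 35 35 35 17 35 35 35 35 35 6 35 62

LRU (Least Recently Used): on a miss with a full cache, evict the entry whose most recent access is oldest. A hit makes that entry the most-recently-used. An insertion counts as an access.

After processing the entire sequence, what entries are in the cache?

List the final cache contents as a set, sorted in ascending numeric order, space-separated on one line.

LRU simulation (capacity=5):
  1. access 17: MISS. Cache (LRU->MRU): [17]
  2. access 35: MISS. Cache (LRU->MRU): [17 35]
  3. access 17: HIT. Cache (LRU->MRU): [35 17]
  4. access 17: HIT. Cache (LRU->MRU): [35 17]
  5. access 35: HIT. Cache (LRU->MRU): [17 35]
  6. access 27: MISS. Cache (LRU->MRU): [17 35 27]
  7. access 52: MISS. Cache (LRU->MRU): [17 35 27 52]
  8. access 27: HIT. Cache (LRU->MRU): [17 35 52 27]
  9. access 17: HIT. Cache (LRU->MRU): [35 52 27 17]
  10. access 52: HIT. Cache (LRU->MRU): [35 27 17 52]
  11. access 17: HIT. Cache (LRU->MRU): [35 27 52 17]
  12. access 52: HIT. Cache (LRU->MRU): [35 27 17 52]
  13. access 17: HIT. Cache (LRU->MRU): [35 27 52 17]
  14. access 52: HIT. Cache (LRU->MRU): [35 27 17 52]
  15. access 17: HIT. Cache (LRU->MRU): [35 27 52 17]
  16. access 17: HIT. Cache (LRU->MRU): [35 27 52 17]
  17. access 17: HIT. Cache (LRU->MRU): [35 27 52 17]
  18. access 35: HIT. Cache (LRU->MRU): [27 52 17 35]
  19. access 17: HIT. Cache (LRU->MRU): [27 52 35 17]
  20. access 35: HIT. Cache (LRU->MRU): [27 52 17 35]
  21. access 35: HIT. Cache (LRU->MRU): [27 52 17 35]
  22. access 52: HIT. Cache (LRU->MRU): [27 17 35 52]
  23. access 35: HIT. Cache (LRU->MRU): [27 17 52 35]
  24. access 35: HIT. Cache (LRU->MRU): [27 17 52 35]
  25. access 35: HIT. Cache (LRU->MRU): [27 17 52 35]
  26. access 17: HIT. Cache (LRU->MRU): [27 52 35 17]
  27. access 35: HIT. Cache (LRU->MRU): [27 52 17 35]
  28. access 35: HIT. Cache (LRU->MRU): [27 52 17 35]
  29. access 35: HIT. Cache (LRU->MRU): [27 52 17 35]
  30. access 35: HIT. Cache (LRU->MRU): [27 52 17 35]
  31. access 35: HIT. Cache (LRU->MRU): [27 52 17 35]
  32. access 6: MISS. Cache (LRU->MRU): [27 52 17 35 6]
  33. access 35: HIT. Cache (LRU->MRU): [27 52 17 6 35]
  34. access 62: MISS, evict 27. Cache (LRU->MRU): [52 17 6 35 62]
Total: 28 hits, 6 misses, 1 evictions

Answer: 6 17 35 52 62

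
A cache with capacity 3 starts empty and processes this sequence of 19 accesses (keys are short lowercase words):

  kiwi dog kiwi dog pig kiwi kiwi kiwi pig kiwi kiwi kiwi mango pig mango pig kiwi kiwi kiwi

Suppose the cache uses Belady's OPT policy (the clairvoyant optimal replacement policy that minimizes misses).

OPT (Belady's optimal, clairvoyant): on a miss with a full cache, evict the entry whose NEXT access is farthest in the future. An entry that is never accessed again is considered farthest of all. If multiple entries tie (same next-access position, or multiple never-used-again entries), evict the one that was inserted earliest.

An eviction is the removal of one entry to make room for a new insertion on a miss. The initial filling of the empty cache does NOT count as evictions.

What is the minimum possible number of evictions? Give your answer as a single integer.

Answer: 1

Derivation:
OPT (Belady) simulation (capacity=3):
  1. access kiwi: MISS. Cache: [kiwi]
  2. access dog: MISS. Cache: [kiwi dog]
  3. access kiwi: HIT. Next use of kiwi: step 6. Cache: [kiwi dog]
  4. access dog: HIT. Next use of dog: never. Cache: [kiwi dog]
  5. access pig: MISS. Cache: [kiwi dog pig]
  6. access kiwi: HIT. Next use of kiwi: step 7. Cache: [kiwi dog pig]
  7. access kiwi: HIT. Next use of kiwi: step 8. Cache: [kiwi dog pig]
  8. access kiwi: HIT. Next use of kiwi: step 10. Cache: [kiwi dog pig]
  9. access pig: HIT. Next use of pig: step 14. Cache: [kiwi dog pig]
  10. access kiwi: HIT. Next use of kiwi: step 11. Cache: [kiwi dog pig]
  11. access kiwi: HIT. Next use of kiwi: step 12. Cache: [kiwi dog pig]
  12. access kiwi: HIT. Next use of kiwi: step 17. Cache: [kiwi dog pig]
  13. access mango: MISS, evict dog (next use: never). Cache: [kiwi pig mango]
  14. access pig: HIT. Next use of pig: step 16. Cache: [kiwi pig mango]
  15. access mango: HIT. Next use of mango: never. Cache: [kiwi pig mango]
  16. access pig: HIT. Next use of pig: never. Cache: [kiwi pig mango]
  17. access kiwi: HIT. Next use of kiwi: step 18. Cache: [kiwi pig mango]
  18. access kiwi: HIT. Next use of kiwi: step 19. Cache: [kiwi pig mango]
  19. access kiwi: HIT. Next use of kiwi: never. Cache: [kiwi pig mango]
Total: 15 hits, 4 misses, 1 evictions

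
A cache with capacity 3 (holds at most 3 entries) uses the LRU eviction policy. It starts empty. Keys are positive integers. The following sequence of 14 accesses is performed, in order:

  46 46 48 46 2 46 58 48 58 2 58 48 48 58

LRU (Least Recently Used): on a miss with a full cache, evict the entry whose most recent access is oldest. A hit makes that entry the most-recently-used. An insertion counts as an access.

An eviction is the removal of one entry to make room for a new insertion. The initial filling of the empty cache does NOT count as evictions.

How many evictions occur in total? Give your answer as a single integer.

LRU simulation (capacity=3):
  1. access 46: MISS. Cache (LRU->MRU): [46]
  2. access 46: HIT. Cache (LRU->MRU): [46]
  3. access 48: MISS. Cache (LRU->MRU): [46 48]
  4. access 46: HIT. Cache (LRU->MRU): [48 46]
  5. access 2: MISS. Cache (LRU->MRU): [48 46 2]
  6. access 46: HIT. Cache (LRU->MRU): [48 2 46]
  7. access 58: MISS, evict 48. Cache (LRU->MRU): [2 46 58]
  8. access 48: MISS, evict 2. Cache (LRU->MRU): [46 58 48]
  9. access 58: HIT. Cache (LRU->MRU): [46 48 58]
  10. access 2: MISS, evict 46. Cache (LRU->MRU): [48 58 2]
  11. access 58: HIT. Cache (LRU->MRU): [48 2 58]
  12. access 48: HIT. Cache (LRU->MRU): [2 58 48]
  13. access 48: HIT. Cache (LRU->MRU): [2 58 48]
  14. access 58: HIT. Cache (LRU->MRU): [2 48 58]
Total: 8 hits, 6 misses, 3 evictions

Answer: 3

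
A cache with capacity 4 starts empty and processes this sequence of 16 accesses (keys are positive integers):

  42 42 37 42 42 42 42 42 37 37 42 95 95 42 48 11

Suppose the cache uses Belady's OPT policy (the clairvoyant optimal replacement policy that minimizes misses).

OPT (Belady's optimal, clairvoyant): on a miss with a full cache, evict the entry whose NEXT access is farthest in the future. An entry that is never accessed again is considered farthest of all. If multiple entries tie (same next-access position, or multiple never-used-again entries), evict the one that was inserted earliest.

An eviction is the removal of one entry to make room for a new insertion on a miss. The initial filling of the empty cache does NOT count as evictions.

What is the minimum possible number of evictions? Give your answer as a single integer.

OPT (Belady) simulation (capacity=4):
  1. access 42: MISS. Cache: [42]
  2. access 42: HIT. Next use of 42: step 4. Cache: [42]
  3. access 37: MISS. Cache: [42 37]
  4. access 42: HIT. Next use of 42: step 5. Cache: [42 37]
  5. access 42: HIT. Next use of 42: step 6. Cache: [42 37]
  6. access 42: HIT. Next use of 42: step 7. Cache: [42 37]
  7. access 42: HIT. Next use of 42: step 8. Cache: [42 37]
  8. access 42: HIT. Next use of 42: step 11. Cache: [42 37]
  9. access 37: HIT. Next use of 37: step 10. Cache: [42 37]
  10. access 37: HIT. Next use of 37: never. Cache: [42 37]
  11. access 42: HIT. Next use of 42: step 14. Cache: [42 37]
  12. access 95: MISS. Cache: [42 37 95]
  13. access 95: HIT. Next use of 95: never. Cache: [42 37 95]
  14. access 42: HIT. Next use of 42: never. Cache: [42 37 95]
  15. access 48: MISS. Cache: [42 37 95 48]
  16. access 11: MISS, evict 42 (next use: never). Cache: [37 95 48 11]
Total: 11 hits, 5 misses, 1 evictions

Answer: 1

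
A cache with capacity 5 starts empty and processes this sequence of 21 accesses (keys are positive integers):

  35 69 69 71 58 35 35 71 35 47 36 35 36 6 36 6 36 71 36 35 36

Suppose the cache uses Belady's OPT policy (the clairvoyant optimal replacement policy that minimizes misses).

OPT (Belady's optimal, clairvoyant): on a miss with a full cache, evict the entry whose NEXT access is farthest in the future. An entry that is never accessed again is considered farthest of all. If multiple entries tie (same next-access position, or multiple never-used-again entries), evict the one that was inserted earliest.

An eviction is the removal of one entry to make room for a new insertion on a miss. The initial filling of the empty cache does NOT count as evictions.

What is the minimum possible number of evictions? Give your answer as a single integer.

OPT (Belady) simulation (capacity=5):
  1. access 35: MISS. Cache: [35]
  2. access 69: MISS. Cache: [35 69]
  3. access 69: HIT. Next use of 69: never. Cache: [35 69]
  4. access 71: MISS. Cache: [35 69 71]
  5. access 58: MISS. Cache: [35 69 71 58]
  6. access 35: HIT. Next use of 35: step 7. Cache: [35 69 71 58]
  7. access 35: HIT. Next use of 35: step 9. Cache: [35 69 71 58]
  8. access 71: HIT. Next use of 71: step 18. Cache: [35 69 71 58]
  9. access 35: HIT. Next use of 35: step 12. Cache: [35 69 71 58]
  10. access 47: MISS. Cache: [35 69 71 58 47]
  11. access 36: MISS, evict 69 (next use: never). Cache: [35 71 58 47 36]
  12. access 35: HIT. Next use of 35: step 20. Cache: [35 71 58 47 36]
  13. access 36: HIT. Next use of 36: step 15. Cache: [35 71 58 47 36]
  14. access 6: MISS, evict 58 (next use: never). Cache: [35 71 47 36 6]
  15. access 36: HIT. Next use of 36: step 17. Cache: [35 71 47 36 6]
  16. access 6: HIT. Next use of 6: never. Cache: [35 71 47 36 6]
  17. access 36: HIT. Next use of 36: step 19. Cache: [35 71 47 36 6]
  18. access 71: HIT. Next use of 71: never. Cache: [35 71 47 36 6]
  19. access 36: HIT. Next use of 36: step 21. Cache: [35 71 47 36 6]
  20. access 35: HIT. Next use of 35: never. Cache: [35 71 47 36 6]
  21. access 36: HIT. Next use of 36: never. Cache: [35 71 47 36 6]
Total: 14 hits, 7 misses, 2 evictions

Answer: 2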